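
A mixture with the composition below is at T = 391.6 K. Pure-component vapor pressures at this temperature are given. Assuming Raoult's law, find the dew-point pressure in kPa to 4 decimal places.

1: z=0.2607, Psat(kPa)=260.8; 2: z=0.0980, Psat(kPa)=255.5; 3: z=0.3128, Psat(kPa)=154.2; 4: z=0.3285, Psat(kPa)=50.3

Pdew = 100.5780 kPa

At the dew point ψ → 1, so Σzᵢ/Kᵢ = 1 with Kᵢ = Pᵢˢᵃᵗ/P ⇒ 1/P = Σzᵢ/Pᵢˢᵃᵗ.
1/P = 0.2607/260.8 + 0.0980/255.5 + 0.3128/154.2 + 0.3285/50.3 = 0.0099425 ⇒ P = 100.5780 kPa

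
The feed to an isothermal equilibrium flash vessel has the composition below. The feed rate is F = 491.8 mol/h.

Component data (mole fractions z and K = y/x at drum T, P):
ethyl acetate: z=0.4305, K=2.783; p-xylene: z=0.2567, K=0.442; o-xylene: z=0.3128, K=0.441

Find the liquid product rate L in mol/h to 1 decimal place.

Material balance + equilibrium reduce to Σ zᵢ(Kᵢ−1)/(1+ψ(Kᵢ−1)) = 0.
g(0) = ΣzᵢKᵢ − 1 = 0.4495 and g(1) = 1 − Σzᵢ/Kᵢ = -0.4448, so a root lies in (0, 1).
Newton–Raphson from ψ = 0.5:
  ψ = 0.5000: g = -0.03555, g' = -0.7246 → ψ = 0.4509
  ψ = 0.4509: g = 0.00030, g' = -0.7380 → ψ = 0.4513
Converged at ψ = 0.4513.
Then V = ψ·F = 0.4513·491.8 = 222.0 mol/h and L = F − V = 269.8 mol/h.

L = 269.8 mol/h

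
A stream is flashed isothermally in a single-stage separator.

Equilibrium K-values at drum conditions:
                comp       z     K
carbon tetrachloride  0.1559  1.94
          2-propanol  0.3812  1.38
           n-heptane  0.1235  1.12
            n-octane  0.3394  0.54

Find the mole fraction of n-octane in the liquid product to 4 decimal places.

x_n-octane = 0.4817

Material balance + equilibrium reduce to Σ zᵢ(Kᵢ−1)/(1+V/F(Kᵢ−1)) = 0.
g(0) = ΣzᵢKᵢ − 1 = 0.1501 and g(1) = 1 − Σzᵢ/Kᵢ = -0.0954, so a root lies in (0, 1).
Newton iteration, V/F⁰ = 0.5:
  V/F = 0.5000: g = 0.03264, g' = -0.2253 → V/F = 0.6449
  V/F = 0.6449: g = -0.00063, g' = -0.2356 → V/F = 0.6422
Converged at V/F = 0.6422.
Compositions from xᵢ = zᵢ/(1+V/F(Kᵢ−1)), yᵢ = Kᵢxᵢ:
  carbon tetrachloride: x = 0.0972, y = 0.1886
  2-propanol: x = 0.3064, y = 0.4229
  n-heptane: x = 0.1147, y = 0.1284
  n-octane: x = 0.4817, y = 0.2601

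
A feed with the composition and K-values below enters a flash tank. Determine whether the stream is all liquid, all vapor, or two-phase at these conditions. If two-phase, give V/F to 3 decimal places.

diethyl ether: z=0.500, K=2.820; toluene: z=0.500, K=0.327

two-phase, V/F = 0.468

ΣzᵢKᵢ = 1.573; Σzᵢ/Kᵢ = 1.706.
Both exceed 1, so a two-phase solution exists.
Let ψ = V/F and solve Σ zᵢ(Kᵢ−1)/(1+ψ(Kᵢ−1)) = 0.
Binary case is linear: z₁(K₁−1)(1+ψ(K₂−1)) + z₂(K₂−1)(1+ψ(K₁−1)) = 0
⇒ ψ = [z₁(K₁−1)+z₂(K₂−1)] / [−(K₁−1)(K₂−1)] = 0.5735/1.2249 = 0.468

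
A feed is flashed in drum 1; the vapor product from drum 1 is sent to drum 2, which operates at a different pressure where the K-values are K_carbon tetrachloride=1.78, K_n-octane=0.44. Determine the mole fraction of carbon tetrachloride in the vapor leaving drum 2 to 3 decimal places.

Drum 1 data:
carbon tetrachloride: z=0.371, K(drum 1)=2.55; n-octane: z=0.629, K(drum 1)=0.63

y_carbon tetrachloride (drum 2) = 0.744

Drum 1:
Rachford–Rice: g(ψ₁) = Σ zᵢ(Kᵢ−1)/(1+ψ₁(Kᵢ−1)) = 0.
Check two-phase: ΣzᵢKᵢ = 1.342 > 1 and Σzᵢ/Kᵢ = 1.144 > 1, so g(0) = 0.342 > 0 and g(1) = -0.144 < 0.
Newton–Raphson from ψ₁ = 0.5:
  ψ₁ = 0.500: g = 0.0384, g' = -0.413 → ψ₁ = 0.593
  ψ₁ = 0.593: g = 0.0014, g' = -0.383 → ψ₁ = 0.597
Converged at ψ₁ = 0.597.
Drum-1 compositions:
  carbon tetrachloride: x = 0.193, y = 0.491
  n-octane: x = 0.807, y = 0.509
Drum-2 feed = drum-1 vapor: z₂ = (0.4914, 0.5086).
Drum 2:
Let ψ₂ = V/F and solve Σ zᵢ(Kᵢ−1)/(1+ψ₂(Kᵢ−1)) = 0.
Check two-phase: ΣzᵢKᵢ = 1.098 > 1 and Σzᵢ/Kᵢ = 1.432 > 1, so g(0) = 0.098 > 0 and g(1) = -0.432 < 0.
Binary case is linear: z₁(K₁−1)(1+ψ₂(K₂−1)) + z₂(K₂−1)(1+ψ₂(K₁−1)) = 0
⇒ ψ₂ = [z₁(K₁−1)+z₂(K₂−1)] / [−(K₁−1)(K₂−1)] = 0.0985/0.4368 = 0.225
  carbon tetrachloride: x = 0.418, y = 0.744
  n-octane: x = 0.582, y = 0.256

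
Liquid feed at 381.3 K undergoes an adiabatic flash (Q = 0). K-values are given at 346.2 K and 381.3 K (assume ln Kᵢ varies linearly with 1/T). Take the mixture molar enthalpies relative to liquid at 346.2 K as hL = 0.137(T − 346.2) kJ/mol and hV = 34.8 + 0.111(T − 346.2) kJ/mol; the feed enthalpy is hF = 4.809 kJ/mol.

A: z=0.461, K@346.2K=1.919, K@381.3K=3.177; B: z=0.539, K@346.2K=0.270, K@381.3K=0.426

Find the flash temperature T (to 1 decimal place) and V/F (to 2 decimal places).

T = 350.0 K, V/F = 0.12

Adiabatic flash: solve Rachford–Rice at each trial T, then check hF = ψ·hV(T) + (1−ψ)·hL(T).
  T = 346.2 K: K = (1.919, 0.270), RR gives ψ = 0.045, H_out = 1.566 kJ/mol
  T = 381.3 K: K = (3.177, 0.426), RR gives ψ = 0.556, H_out = 23.635 kJ/mol
  T = 363.8 K: K = (2.501, 0.343), RR gives ψ = 0.343, H_out = 14.182 kJ/mol
  T = 355.0 K: K = (2.198, 0.305), RR gives ψ = 0.214, H_out = 8.592 kJ/mol
  T = 350.6 K: K = (2.056, 0.287), RR gives ψ = 0.136, H_out = 5.327 kJ/mol
  T = 348.4 K: K = (1.987, 0.279), RR gives ψ = 0.093, H_out = 3.520 kJ/mol
Linear interpolation between T = 348.4 (H_out = 3.520) and T = 350.6 (H_out = 5.327) on hF = 4.809 gives T ≈ 350.0 K, at which ψ = 0.12.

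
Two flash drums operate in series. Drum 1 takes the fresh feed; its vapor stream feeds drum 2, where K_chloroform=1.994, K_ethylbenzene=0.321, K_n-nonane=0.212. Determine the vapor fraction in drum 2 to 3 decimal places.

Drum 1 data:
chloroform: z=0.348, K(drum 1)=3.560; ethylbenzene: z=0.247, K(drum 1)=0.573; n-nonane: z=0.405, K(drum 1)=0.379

V/F (drum 2) = 0.481

Drum 1:
Let ψ₁ = V/F and solve Σ zᵢ(Kᵢ−1)/(1+ψ₁(Kᵢ−1)) = 0.
Check two-phase: ΣzᵢKᵢ = 1.534 > 1 and Σzᵢ/Kᵢ = 1.597 > 1, so g(0) = 0.534 > 0 and g(1) = -0.597 < 0.
Iterate (Newton) starting at ψ₁ = 0.59:
  ψ₁ = 0.590: g = -0.1831, g' = -0.831 → ψ₁ = 0.370
  ψ₁ = 0.370: g = 0.0059, g' = -0.928 → ψ₁ = 0.376
Converged at ψ₁ = 0.376.
Drum-1 compositions:
  chloroform: x = 0.177, y = 0.631
  ethylbenzene: x = 0.294, y = 0.169
  n-nonane: x = 0.528, y = 0.200
Drum-2 feed = drum-1 vapor: z₂ = (0.6311, 0.1686, 0.2003).
Drum 2:
Material balance + equilibrium reduce to Σ zᵢ(Kᵢ−1)/(1+ψ₂(Kᵢ−1)) = 0.
Feasibility: ΣzᵢKᵢ = 1.355, Σzᵢ/Kᵢ = 1.787 — both > 1, two phases present.
Newton iteration, ψ₂⁰ = 0.35:
  ψ₂ = 0.350: g = 0.0973, g' = -0.714 → ψ₂ = 0.486
  ψ₂ = 0.486: g = -0.0039, g' = -0.784 → ψ₂ = 0.481
Converged at ψ₂ = 0.481.
  chloroform: x = 0.427, y = 0.851
  ethylbenzene: x = 0.250, y = 0.080
  n-nonane: x = 0.323, y = 0.068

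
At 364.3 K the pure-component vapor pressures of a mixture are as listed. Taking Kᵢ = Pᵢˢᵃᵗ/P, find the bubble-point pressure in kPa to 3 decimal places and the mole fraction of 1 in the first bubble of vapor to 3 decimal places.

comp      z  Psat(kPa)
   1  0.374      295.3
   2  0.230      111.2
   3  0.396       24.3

At the bubble point ψ → 0, so ΣzᵢKᵢ = 1 with Kᵢ = Pᵢˢᵃᵗ/P ⇒ P = ΣzᵢPᵢˢᵃᵗ.
P = 0.374·295.3 + 0.230·111.2 + 0.396·24.3 = 145.641 kPa
yᵢ = zᵢPᵢˢᵃᵗ/P ⇒ y_1 = 0.374·295.3/145.641 = 0.758

Pbub = 145.641 kPa, y_1 = 0.758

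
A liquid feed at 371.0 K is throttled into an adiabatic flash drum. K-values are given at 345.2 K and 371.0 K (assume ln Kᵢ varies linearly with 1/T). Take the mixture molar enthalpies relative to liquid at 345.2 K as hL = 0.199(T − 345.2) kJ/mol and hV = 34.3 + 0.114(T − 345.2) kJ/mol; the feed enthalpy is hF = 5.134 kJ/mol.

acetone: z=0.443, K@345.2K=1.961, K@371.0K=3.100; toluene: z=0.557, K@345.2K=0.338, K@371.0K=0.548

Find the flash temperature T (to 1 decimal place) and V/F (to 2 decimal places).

T = 347.0 K, V/F = 0.14

Adiabatic flash: solve Rachford–Rice at each trial T, then check hF = ψ·hV(T) + (1−ψ)·hL(T).
  T = 345.2 K: K = (1.961, 0.338), RR gives ψ = 0.090, H_out = 3.073 kJ/mol
  T = 371.0 K: K = (3.100, 0.548), RR gives ψ = 0.715, H_out = 28.086 kJ/mol
  T = 358.1 K: K = (2.486, 0.434), RR gives ψ = 0.408, H_out = 16.116 kJ/mol
  T = 351.6 K: K = (2.211, 0.384), RR gives ψ = 0.259, H_out = 10.003 kJ/mol
  T = 348.4 K: K = (2.083, 0.360), RR gives ψ = 0.178, H_out = 6.704 kJ/mol
  T = 346.8 K: K = (2.021, 0.349), RR gives ψ = 0.135, H_out = 4.938 kJ/mol
Linear interpolation between T = 346.8 (H_out = 4.938) and T = 348.4 (H_out = 6.704) on hF = 5.134 gives T ≈ 347.0 K, at which ψ = 0.14.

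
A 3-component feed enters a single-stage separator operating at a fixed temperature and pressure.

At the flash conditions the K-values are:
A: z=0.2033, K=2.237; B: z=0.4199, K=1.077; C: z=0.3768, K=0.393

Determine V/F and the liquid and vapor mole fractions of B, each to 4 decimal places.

V/F = 0.1309, x_B = 0.4157, y_B = 0.4477

Material balance + equilibrium reduce to Σ zᵢ(Kᵢ−1)/(1+V/F(Kᵢ−1)) = 0.
Check two-phase: ΣzᵢKᵢ = 1.0551 > 1 and Σzᵢ/Kᵢ = 1.4395 > 1, so g(0) = 0.0551 > 0 and g(1) = -0.4395 < 0.
Newton–Raphson from V/F = 0.55:
  V/F = 0.5500: g = -0.16266, g' = -0.4253 → V/F = 0.1676
  V/F = 0.1676: g = -0.01438, g' = -0.3879 → V/F = 0.1305
  V/F = 0.1305: g = 0.00016, g' = -0.3968 → V/F = 0.1309
Converged at V/F = 0.1309.
Compositions from xᵢ = zᵢ/(1+V/F(Kᵢ−1)), yᵢ = Kᵢxᵢ:
  A: x = 0.1750, y = 0.3914
  B: x = 0.4157, y = 0.4477
  C: x = 0.4093, y = 0.1609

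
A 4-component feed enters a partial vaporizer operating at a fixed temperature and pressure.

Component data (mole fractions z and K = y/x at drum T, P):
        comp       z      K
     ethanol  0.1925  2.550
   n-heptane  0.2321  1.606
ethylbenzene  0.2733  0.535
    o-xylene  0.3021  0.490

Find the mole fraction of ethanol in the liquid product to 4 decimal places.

x_ethanol = 0.1335

Rachford–Rice: g(V/F) = Σ zᵢ(Kᵢ−1)/(1+V/F(Kᵢ−1)) = 0.
Feasibility: ΣzᵢKᵢ = 1.1579, Σzᵢ/Kᵢ = 1.3474 — both > 1, two phases present.
Iterate (Newton) starting at V/F = 0.57:
  V/F = 0.5700: g = -0.12717, g' = -0.4430 → V/F = 0.2829
  V/F = 0.2829: g = 0.00108, g' = -0.4713 → V/F = 0.2852
Converged at V/F = 0.2853.
Compositions from xᵢ = zᵢ/(1+V/F(Kᵢ−1)), yᵢ = Kᵢxᵢ:
  ethanol: x = 0.1335, y = 0.3404
  n-heptane: x = 0.1979, y = 0.3178
  ethylbenzene: x = 0.3151, y = 0.1686
  o-xylene: x = 0.3535, y = 0.1732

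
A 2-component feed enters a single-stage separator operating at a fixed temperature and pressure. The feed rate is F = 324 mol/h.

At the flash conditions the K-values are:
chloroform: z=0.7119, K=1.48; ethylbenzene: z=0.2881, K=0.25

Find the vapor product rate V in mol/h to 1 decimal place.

V = 113.1 mol/h

Let ψ = V/F and solve Σ zᵢ(Kᵢ−1)/(1+ψ(Kᵢ−1)) = 0.
Feasibility: ΣzᵢKᵢ = 1.1256, Σzᵢ/Kᵢ = 1.6334 — both > 1, two phases present.
Binary case is linear: z₁(K₁−1)(1+ψ(K₂−1)) + z₂(K₂−1)(1+ψ(K₁−1)) = 0
⇒ ψ = [z₁(K₁−1)+z₂(K₂−1)] / [−(K₁−1)(K₂−1)] = 0.12564/0.36000 = 0.3490
Then V = ψ·F = 0.3490·324 = 113.1 mol/h and L = F − V = 210.9 mol/h.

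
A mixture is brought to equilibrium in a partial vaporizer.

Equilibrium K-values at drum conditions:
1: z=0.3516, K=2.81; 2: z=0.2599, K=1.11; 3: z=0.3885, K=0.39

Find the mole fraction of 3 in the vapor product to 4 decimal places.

Material balance + equilibrium reduce to Σ zᵢ(Kᵢ−1)/(1+V/F(Kᵢ−1)) = 0.
g(0) = ΣzᵢKᵢ − 1 = 0.4280 and g(1) = 1 − Σzᵢ/Kᵢ = -0.3554, so a root lies in (0, 1).
Iterate (Newton) starting at V/F = 0.67:
  V/F = 0.6700: g = -0.08655, g' = -0.6515 → V/F = 0.5371
  V/F = 0.5371: g = -0.00281, g' = -0.6187 → V/F = 0.5326
Converged at V/F = 0.5326.
Compositions from xᵢ = zᵢ/(1+V/F(Kᵢ−1)), yᵢ = Kᵢxᵢ:
  1: x = 0.1790, y = 0.5030
  2: x = 0.2455, y = 0.2725
  3: x = 0.5755, y = 0.2244

y_3 = 0.2244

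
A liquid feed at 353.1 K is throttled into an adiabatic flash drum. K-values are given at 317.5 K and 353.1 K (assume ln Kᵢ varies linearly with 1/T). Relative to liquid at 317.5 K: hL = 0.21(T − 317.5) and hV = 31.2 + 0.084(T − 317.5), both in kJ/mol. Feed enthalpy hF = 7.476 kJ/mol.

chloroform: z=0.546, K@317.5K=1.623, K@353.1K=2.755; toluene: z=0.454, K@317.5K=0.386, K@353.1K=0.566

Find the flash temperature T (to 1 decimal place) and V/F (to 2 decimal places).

T = 319.4 K, V/F = 0.23

Adiabatic flash: solve Rachford–Rice at each trial T, then check hF = ψ·hV(T) + (1−ψ)·hL(T).
  T = 317.5 K: K = (1.623, 0.386), RR gives ψ = 0.161, H_out = 5.008 kJ/mol
  T = 353.1 K: K = (2.755, 0.566), RR gives ψ = 0.999, H_out = 34.174 kJ/mol
  T = 335.3 K: K = (2.144, 0.472), RR gives ψ = 0.638, H_out = 22.206 kJ/mol
  T = 326.4 K: K = (1.873, 0.428), RR gives ψ = 0.434, H_out = 14.938 kJ/mol
  T = 321.9 K: K = (1.744, 0.407), RR gives ψ = 0.310, H_out = 10.412 kJ/mol
  T = 319.7 K: K = (1.683, 0.396), RR gives ψ = 0.239, H_out = 7.861 kJ/mol
Linear interpolation between T = 317.5 (H_out = 5.008) and T = 319.7 (H_out = 7.861) on hF = 7.476 gives T ≈ 319.4 K, at which ψ = 0.23.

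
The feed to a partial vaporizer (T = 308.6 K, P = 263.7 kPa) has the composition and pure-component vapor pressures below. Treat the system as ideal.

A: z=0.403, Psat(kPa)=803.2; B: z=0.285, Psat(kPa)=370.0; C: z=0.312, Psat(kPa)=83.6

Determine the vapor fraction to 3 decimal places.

ψ = 0.724

Raoult's law: Kᵢ = Pᵢˢᵃᵗ/P = Pᵢˢᵃᵗ/263.7.
  K_A = 803.2/263.7 = 3.04589, K_B = 370.0/263.7 = 1.40311, K_C = 83.6/263.7 = 0.31703
Rachford–Rice: g(ψ) = Σ zᵢ(Kᵢ−1)/(1+ψ(Kᵢ−1)) = 0.
Check two-phase: ΣzᵢKᵢ = 1.726 > 1 and Σzᵢ/Kᵢ = 1.320 > 1, so g(0) = 0.726 > 0 and g(1) = -0.320 < 0.
Newton–Raphson from ψ = 0.5:
  ψ = 0.500: g = 0.1796, g' = -0.780 → ψ = 0.730
  ψ = 0.730: g = -0.0058, g' = -0.878 → ψ = 0.724
Converged at ψ = 0.724.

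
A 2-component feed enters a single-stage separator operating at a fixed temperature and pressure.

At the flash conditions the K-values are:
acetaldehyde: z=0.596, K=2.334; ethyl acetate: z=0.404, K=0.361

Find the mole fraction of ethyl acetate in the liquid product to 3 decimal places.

Material balance + equilibrium reduce to Σ zᵢ(Kᵢ−1)/(1+β(Kᵢ−1)) = 0.
g(0) = ΣzᵢKᵢ − 1 = 0.537 and g(1) = 1 − Σzᵢ/Kᵢ = -0.374, so a root lies in (0, 1).
Newton–Raphson from β = 0.5:
  β = 0.500: g = 0.0976, g' = -0.738 → β = 0.632
  β = 0.632: g = -0.0018, g' = -0.777 → β = 0.630
Converged at β = 0.630.
Compositions from xᵢ = zᵢ/(1+β(Kᵢ−1)), yᵢ = Kᵢxᵢ:
  acetaldehyde: x = 0.324, y = 0.756
  ethyl acetate: x = 0.676, y = 0.244

x_ethyl acetate = 0.676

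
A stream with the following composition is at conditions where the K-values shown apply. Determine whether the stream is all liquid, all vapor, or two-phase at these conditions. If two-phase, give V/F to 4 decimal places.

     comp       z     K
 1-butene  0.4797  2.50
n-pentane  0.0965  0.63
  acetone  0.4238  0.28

ΣzᵢKᵢ = 1.3787; Σzᵢ/Kᵢ = 1.8586.
Both exceed 1, so a two-phase solution exists.
Rachford–Rice: g(ψ) = Σ zᵢ(Kᵢ−1)/(1+ψ(Kᵢ−1)) = 0.
Newton iteration, ψ⁰ = 0.54:
  ψ = 0.5400: g = -0.14632, g' = -0.9382 → ψ = 0.3840
  ψ = 0.3840: g = -0.00683, g' = -0.8722 → ψ = 0.3762
Converged at ψ = 0.3762.

two-phase, V/F = 0.3762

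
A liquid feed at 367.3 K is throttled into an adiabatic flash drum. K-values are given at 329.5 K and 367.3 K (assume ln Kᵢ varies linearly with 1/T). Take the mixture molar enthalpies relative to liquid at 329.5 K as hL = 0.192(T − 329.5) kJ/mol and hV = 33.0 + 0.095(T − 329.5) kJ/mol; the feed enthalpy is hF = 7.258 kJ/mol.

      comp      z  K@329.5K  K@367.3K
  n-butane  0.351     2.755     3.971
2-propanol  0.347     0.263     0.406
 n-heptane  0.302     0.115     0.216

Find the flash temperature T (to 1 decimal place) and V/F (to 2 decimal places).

T = 342.1 K, V/F = 0.15

Adiabatic flash: solve Rachford–Rice at each trial T, then check hF = ψ·hV(T) + (1−ψ)·hL(T).
  T = 329.5 K: K = (2.755, 0.263, 0.115), RR gives ψ = 0.066, H_out = 2.163 kJ/mol
  T = 367.3 K: K = (3.971, 0.406, 0.216), RR gives ψ = 0.293, H_out = 15.865 kJ/mol
  T = 348.4 K: K = (3.341, 0.331, 0.160), RR gives ψ = 0.191, H_out = 9.568 kJ/mol
  T = 338.9 K: K = (3.040, 0.296, 0.136), RR gives ψ = 0.132, H_out = 6.048 kJ/mol
  T = 343.6 K: K = (3.187, 0.313, 0.148), RR gives ψ = 0.162, H_out = 7.831 kJ/mol
  T = 341.2 K: K = (3.112, 0.304, 0.142), RR gives ψ = 0.147, H_out = 6.932 kJ/mol
Linear interpolation between T = 341.2 (H_out = 6.932) and T = 343.6 (H_out = 7.831) on hF = 7.258 gives T ≈ 342.1 K, at which ψ = 0.15.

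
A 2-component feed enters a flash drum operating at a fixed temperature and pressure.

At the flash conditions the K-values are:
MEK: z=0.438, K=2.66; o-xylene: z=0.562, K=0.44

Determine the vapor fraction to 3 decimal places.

ψ = 0.444

Material balance + equilibrium reduce to Σ zᵢ(Kᵢ−1)/(1+ψ(Kᵢ−1)) = 0.
Feasibility: ΣzᵢKᵢ = 1.412, Σzᵢ/Kᵢ = 1.442 — both > 1, two phases present.
Binary case is linear: z₁(K₁−1)(1+ψ(K₂−1)) + z₂(K₂−1)(1+ψ(K₁−1)) = 0
⇒ ψ = [z₁(K₁−1)+z₂(K₂−1)] / [−(K₁−1)(K₂−1)] = 0.4124/0.9296 = 0.444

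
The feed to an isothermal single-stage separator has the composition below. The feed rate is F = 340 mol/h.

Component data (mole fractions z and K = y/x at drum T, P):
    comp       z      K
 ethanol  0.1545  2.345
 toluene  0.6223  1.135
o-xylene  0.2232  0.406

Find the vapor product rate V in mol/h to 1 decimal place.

Newton–Raphson from β = 0.33:
  β = 0.3300: g = 0.05944, g' = -0.2663 → β = 0.5532
  β = 0.5532: g = -0.00015, g' = -0.2764 → β = 0.5527
Converged at β = 0.5527.
Then V = β·F = 0.5527·340 = 187.9 mol/h and L = F − V = 152.1 mol/h.

V = 187.9 mol/h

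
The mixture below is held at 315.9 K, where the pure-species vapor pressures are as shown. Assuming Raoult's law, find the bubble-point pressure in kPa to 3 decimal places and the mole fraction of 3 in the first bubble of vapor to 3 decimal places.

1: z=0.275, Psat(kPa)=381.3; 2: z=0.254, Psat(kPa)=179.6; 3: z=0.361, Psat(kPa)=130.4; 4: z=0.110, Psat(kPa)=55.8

Pbub = 203.688 kPa, y_3 = 0.231

At the bubble point ψ → 0, so ΣzᵢKᵢ = 1 with Kᵢ = Pᵢˢᵃᵗ/P ⇒ P = ΣzᵢPᵢˢᵃᵗ.
P = 0.275·381.3 + 0.254·179.6 + 0.361·130.4 + 0.110·55.8 = 203.688 kPa
yᵢ = zᵢPᵢˢᵃᵗ/P ⇒ y_3 = 0.361·130.4/203.688 = 0.231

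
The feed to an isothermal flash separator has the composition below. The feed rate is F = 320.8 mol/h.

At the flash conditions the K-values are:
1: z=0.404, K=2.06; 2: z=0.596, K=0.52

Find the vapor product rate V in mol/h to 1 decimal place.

Rachford–Rice: g(ψ) = Σ zᵢ(Kᵢ−1)/(1+ψ(Kᵢ−1)) = 0.
g(0) = ΣzᵢKᵢ − 1 = 0.142 and g(1) = 1 − Σzᵢ/Kᵢ = -0.342, so a root lies in (0, 1).
Newton–Raphson from ψ = 0.7:
  ψ = 0.700: g = -0.1850, g' = -0.461 → ψ = 0.299
  ψ = 0.299: g = -0.0087, g' = -0.449 → ψ = 0.279
Converged at ψ = 0.279.
Then V = ψ·F = 0.2794·320.8 = 89.6 mol/h and L = F − V = 231.2 mol/h.

V = 89.6 mol/h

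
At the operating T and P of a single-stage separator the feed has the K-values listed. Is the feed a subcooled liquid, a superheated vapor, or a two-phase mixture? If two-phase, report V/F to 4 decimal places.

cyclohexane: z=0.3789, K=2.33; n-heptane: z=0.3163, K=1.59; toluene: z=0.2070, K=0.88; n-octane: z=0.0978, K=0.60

ΣzᵢKᵢ = 1.6266; Σzᵢ/Kᵢ = 0.7598.
Since Σzᵢ/Kᵢ < 1 the mixture is above its dew point — single vapor phase.

superheated vapor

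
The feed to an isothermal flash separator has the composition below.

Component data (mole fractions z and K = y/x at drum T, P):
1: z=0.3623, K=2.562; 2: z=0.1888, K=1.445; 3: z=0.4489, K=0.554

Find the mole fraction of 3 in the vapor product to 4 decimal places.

Rachford–Rice: g(β) = Σ zᵢ(Kᵢ−1)/(1+β(Kᵢ−1)) = 0.
Feasibility: ΣzᵢKᵢ = 1.4497, Σzᵢ/Kᵢ = 1.0824 — both > 1, two phases present.
Iterate (Newton) starting at β = 0.5:
  β = 0.5000: g = 0.12880, g' = -0.4516 → β = 0.7852
  β = 0.7852: g = 0.00832, g' = -0.4103 → β = 0.8055
Converged at β = 0.8055.
Compositions from xᵢ = zᵢ/(1+β(Kᵢ−1)), yᵢ = Kᵢxᵢ:
  1: x = 0.1604, y = 0.4111
  2: x = 0.1390, y = 0.2008
  3: x = 0.7006, y = 0.3881

y_3 = 0.3881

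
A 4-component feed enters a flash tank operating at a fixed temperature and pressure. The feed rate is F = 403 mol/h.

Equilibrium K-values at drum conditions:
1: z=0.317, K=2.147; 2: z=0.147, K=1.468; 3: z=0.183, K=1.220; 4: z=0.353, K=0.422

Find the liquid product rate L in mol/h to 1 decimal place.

L = 168.1 mol/h

Material balance + equilibrium reduce to Σ zᵢ(Kᵢ−1)/(1+β(Kᵢ−1)) = 0.
Check two-phase: ΣzᵢKᵢ = 1.269 > 1 and Σzᵢ/Kᵢ = 1.234 > 1, so g(0) = 0.269 > 0 and g(1) = -0.234 < 0.
Newton iteration, β⁰ = 0.7:
  β = 0.700: g = -0.0543, g' = -0.486 → β = 0.588
  β = 0.588: g = -0.0024, g' = -0.446 → β = 0.583
Converged at β = 0.583.
Then V = β·F = 0.5828·403 = 234.9 mol/h and L = F − V = 168.1 mol/h.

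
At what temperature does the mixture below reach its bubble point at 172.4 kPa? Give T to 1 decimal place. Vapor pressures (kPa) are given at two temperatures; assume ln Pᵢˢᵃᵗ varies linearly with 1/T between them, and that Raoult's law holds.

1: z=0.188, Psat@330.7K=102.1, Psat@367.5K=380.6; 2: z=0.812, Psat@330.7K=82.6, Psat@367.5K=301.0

T = 349.4 K

Bubble-point temperature: ΣzᵢPᵢˢᵃᵗ(T) = P. Interpolate ln Pᵢˢᵃᵗ = aᵢ + bᵢ/T.
  T = 330.7 K: ΣzᵢPᵢˢᵃᵗ = 86.27 kPa
  T = 367.5 K: ΣzᵢPᵢˢᵃᵗ = 315.96 kPa
  T = 349.1 K: ΣzᵢPᵢˢᵃᵗ = 170.84 kPa
  T = 358.3 K: ΣzᵢPᵢˢᵃᵗ = 234.18 kPa
  T = 353.7 K: ΣzᵢPᵢˢᵃᵗ = 200.43 kPa
  T = 351.4 K: ΣzᵢPᵢˢᵃᵗ = 185.14 kPa
Interpolating between 349.1 K and 351.4 K gives T ≈ 349.4 K.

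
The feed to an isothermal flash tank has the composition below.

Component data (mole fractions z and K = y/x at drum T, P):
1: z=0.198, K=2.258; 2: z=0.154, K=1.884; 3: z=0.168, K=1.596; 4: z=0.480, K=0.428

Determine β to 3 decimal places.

β = 0.382

Rachford–Rice: g(β) = Σ zᵢ(Kᵢ−1)/(1+β(Kᵢ−1)) = 0.
g(0) = ΣzᵢKᵢ − 1 = 0.211 and g(1) = 1 − Σzᵢ/Kᵢ = -0.396, so a root lies in (0, 1).
Newton–Raphson from β = 0.5:
  β = 0.500: g = -0.0601, g' = -0.519 → β = 0.384
  β = 0.384: g = -0.0009, g' = -0.507 → β = 0.382
Converged at β = 0.382.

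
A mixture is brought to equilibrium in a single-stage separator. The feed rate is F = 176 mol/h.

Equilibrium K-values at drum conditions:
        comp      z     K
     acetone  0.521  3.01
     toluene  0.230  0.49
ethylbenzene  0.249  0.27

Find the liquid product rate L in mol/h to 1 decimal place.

L = 73.6 mol/h

Iterate (Newton) starting at β = 0.5:
  β = 0.500: g = 0.0786, g' = -0.960 → β = 0.582
Converged at β = 0.582.
Then V = β·F = 0.5818·176 = 102.4 mol/h and L = F − V = 73.6 mol/h.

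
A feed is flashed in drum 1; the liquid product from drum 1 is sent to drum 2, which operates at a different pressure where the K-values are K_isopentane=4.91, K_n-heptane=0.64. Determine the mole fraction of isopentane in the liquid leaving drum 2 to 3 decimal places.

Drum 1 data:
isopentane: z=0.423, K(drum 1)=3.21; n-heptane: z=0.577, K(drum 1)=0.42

x_isopentane (drum 2) = 0.084

Drum 1:
Binary case is linear: z₁(K₁−1)(1+ψ₁(K₂−1)) + z₂(K₂−1)(1+ψ₁(K₁−1)) = 0
⇒ ψ₁ = [z₁(K₁−1)+z₂(K₂−1)] / [−(K₁−1)(K₂−1)] = 0.6002/1.2818 = 0.468
Drum-1 compositions:
  isopentane: x = 0.208, y = 0.667
  n-heptane: x = 0.792, y = 0.333
Drum-2 feed = drum-1 liquid: z₂ = (0.2079, 0.7921).
Drum 2:
Material balance + equilibrium reduce to Σ zᵢ(Kᵢ−1)/(1+ψ₂(Kᵢ−1)) = 0.
g(0) = ΣzᵢKᵢ − 1 = 0.528 and g(1) = 1 − Σzᵢ/Kᵢ = -0.280, so a root lies in (0, 1).
Binary case is linear: z₁(K₁−1)(1+ψ₂(K₂−1)) + z₂(K₂−1)(1+ψ₂(K₁−1)) = 0
⇒ ψ₂ = [z₁(K₁−1)+z₂(K₂−1)] / [−(K₁−1)(K₂−1)] = 0.5277/1.4076 = 0.375
  isopentane: x = 0.084, y = 0.414
  n-heptane: x = 0.916, y = 0.586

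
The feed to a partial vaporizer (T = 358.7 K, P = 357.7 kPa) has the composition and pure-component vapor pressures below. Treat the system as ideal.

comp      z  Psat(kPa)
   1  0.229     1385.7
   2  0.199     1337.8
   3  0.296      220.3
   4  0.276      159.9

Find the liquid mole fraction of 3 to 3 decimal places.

Raoult's law: Kᵢ = Pᵢˢᵃᵗ/P = Pᵢˢᵃᵗ/357.7.
  K_1 = 1385.7/357.7 = 3.87392, K_2 = 1337.8/357.7 = 3.74001, K_3 = 220.3/357.7 = 0.61588, K_4 = 159.9/357.7 = 0.44702
Rachford–Rice: g(ψ) = Σ zᵢ(Kᵢ−1)/(1+ψ(Kᵢ−1)) = 0.
Check two-phase: ΣzᵢKᵢ = 1.937 > 1 and Σzᵢ/Kᵢ = 1.210 > 1, so g(0) = 0.937 > 0 and g(1) = -0.210 < 0.
Iterate (Newton) starting at ψ = 0.5:
  ψ = 0.500: g = 0.1485, g' = -0.813 → ψ = 0.683
  ψ = 0.683: g = 0.0128, g' = -0.695 → ψ = 0.701
Converged at ψ = 0.701.
Compositions from xᵢ = zᵢ/(1+ψ(Kᵢ−1)), yᵢ = Kᵢxᵢ:
  1: x = 0.076, y = 0.294
  2: x = 0.068, y = 0.255
  3: x = 0.405, y = 0.250
  4: x = 0.451, y = 0.202

x_3 = 0.405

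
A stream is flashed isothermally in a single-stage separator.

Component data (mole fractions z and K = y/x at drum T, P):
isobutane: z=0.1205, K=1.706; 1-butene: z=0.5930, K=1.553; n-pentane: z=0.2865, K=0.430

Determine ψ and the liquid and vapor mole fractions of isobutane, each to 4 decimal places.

Let ψ = V/F and solve Σ zᵢ(Kᵢ−1)/(1+ψ(Kᵢ−1)) = 0.
Check two-phase: ΣzᵢKᵢ = 1.2497 > 1 and Σzᵢ/Kᵢ = 1.1188 > 1, so g(0) = 0.2497 > 0 and g(1) = -0.1188 < 0.
Iterate (Newton) starting at ψ = 0.43:
  ψ = 0.4300: g = 0.11387, g' = -0.3170 → ψ = 0.7891
  ψ = 0.7891: g = -0.01388, g' = -0.4202 → ψ = 0.7561
  ψ = 0.7561: g = -0.00029, g' = -0.4032 → ψ = 0.7554
Converged at ψ = 0.7554.
Compositions from xᵢ = zᵢ/(1+ψ(Kᵢ−1)), yᵢ = Kᵢxᵢ:
  isobutane: x = 0.0786, y = 0.1341
  1-butene: x = 0.4183, y = 0.6496
  n-pentane: x = 0.5031, y = 0.2163

ψ = 0.7554, x_isobutane = 0.0786, y_isobutane = 0.1341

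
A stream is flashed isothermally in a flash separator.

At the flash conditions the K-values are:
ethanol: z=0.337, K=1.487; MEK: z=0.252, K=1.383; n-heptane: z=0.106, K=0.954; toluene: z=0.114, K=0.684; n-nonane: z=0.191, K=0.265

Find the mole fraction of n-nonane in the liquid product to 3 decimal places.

Newton iteration, V/F⁰ = 0.48:
  V/F = 0.480: g = -0.0498, g' = -0.341 → V/F = 0.334
  V/F = 0.334: g = -0.0046, g' = -0.284 → V/F = 0.318
Converged at V/F = 0.318.
Compositions from xᵢ = zᵢ/(1+V/F(Kᵢ−1)), yᵢ = Kᵢxᵢ:
  ethanol: x = 0.292, y = 0.434
  MEK: x = 0.225, y = 0.311
  n-heptane: x = 0.108, y = 0.103
  toluene: x = 0.127, y = 0.087
  n-nonane: x = 0.249, y = 0.066

x_n-nonane = 0.249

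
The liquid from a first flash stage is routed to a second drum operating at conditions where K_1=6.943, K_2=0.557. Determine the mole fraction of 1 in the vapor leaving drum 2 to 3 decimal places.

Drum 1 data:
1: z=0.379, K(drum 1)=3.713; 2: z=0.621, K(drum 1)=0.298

y_1 (drum 2) = 0.482

Drum 1:
Let ψ₁ = V/F and solve Σ zᵢ(Kᵢ−1)/(1+ψ₁(Kᵢ−1)) = 0.
Check two-phase: ΣzᵢKᵢ = 1.592 > 1 and Σzᵢ/Kᵢ = 2.186 > 1, so g(0) = 0.592 > 0 and g(1) = -1.186 < 0.
Binary case is linear: z₁(K₁−1)(1+ψ₁(K₂−1)) + z₂(K₂−1)(1+ψ₁(K₁−1)) = 0
⇒ ψ₁ = [z₁(K₁−1)+z₂(K₂−1)] / [−(K₁−1)(K₂−1)] = 0.5923/1.9045 = 0.311
Drum-1 compositions:
  1: x = 0.206, y = 0.763
  2: x = 0.794, y = 0.237
Drum-2 feed = drum-1 liquid: z₂ = (0.2056, 0.7944).
Drum 2:
Material balance + equilibrium reduce to Σ zᵢ(Kᵢ−1)/(1+ψ₂(Kᵢ−1)) = 0.
Check two-phase: ΣzᵢKᵢ = 1.870 > 1 and Σzᵢ/Kᵢ = 1.456 > 1, so g(0) = 0.870 > 0 and g(1) = -0.456 < 0.
Iterate (Newton) starting at ψ₂ = 0.5:
  ψ₂ = 0.500: g = -0.1445, g' = -0.718 → ψ₂ = 0.299
  ψ₂ = 0.299: g = 0.0346, g' = -1.150 → ψ₂ = 0.329
  ψ₂ = 0.329: g = 0.0016, g' = -1.046 → ψ₂ = 0.330
Converged at ψ₂ = 0.330.
  1: x = 0.069, y = 0.482
  2: x = 0.931, y = 0.518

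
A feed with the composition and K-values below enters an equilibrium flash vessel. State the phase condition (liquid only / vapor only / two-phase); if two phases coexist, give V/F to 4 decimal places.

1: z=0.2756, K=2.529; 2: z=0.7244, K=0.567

ΣzᵢKᵢ = 1.1077; Σzᵢ/Kᵢ = 1.3866.
Both exceed 1, so a two-phase solution exists.
Let ψ = V/F and solve Σ zᵢ(Kᵢ−1)/(1+ψ(Kᵢ−1)) = 0.
Iterate (Newton) starting at ψ = 0.5:
  ψ = 0.5000: g = -0.16152, g' = -0.4282 → ψ = 0.1228
  ψ = 0.1228: g = 0.02351, g' = -0.6082 → ψ = 0.1614
  ψ = 0.1614: g = 0.00073, g' = -0.5715 → ψ = 0.1627
Converged at ψ = 0.1627.

two-phase, V/F = 0.1627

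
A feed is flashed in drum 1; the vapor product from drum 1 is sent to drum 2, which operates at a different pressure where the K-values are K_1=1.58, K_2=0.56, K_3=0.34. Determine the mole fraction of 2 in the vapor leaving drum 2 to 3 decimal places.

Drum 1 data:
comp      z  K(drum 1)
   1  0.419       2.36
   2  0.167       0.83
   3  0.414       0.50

y_2 (drum 2) = 0.094

Drum 1:
Rachford–Rice: g(ψ₁) = Σ zᵢ(Kᵢ−1)/(1+ψ₁(Kᵢ−1)) = 0.
Feasibility: ΣzᵢKᵢ = 1.334, Σzᵢ/Kᵢ = 1.207 — both > 1, two phases present.
Newton iteration, ψ₁⁰ = 0.64:
  ψ₁ = 0.640: g = -0.0316, g' = -0.451 → ψ₁ = 0.570
Converged at ψ₁ = 0.570.
Drum-1 compositions:
  1: x = 0.236, y = 0.557
  2: x = 0.185, y = 0.153
  3: x = 0.579, y = 0.290
Drum-2 feed = drum-1 vapor: z₂ = (0.5570, 0.1535, 0.2895).
Drum 2:
Let ψ₂ = V/F and solve Σ zᵢ(Kᵢ−1)/(1+ψ₂(Kᵢ−1)) = 0.
g(0) = ΣzᵢKᵢ − 1 = 0.064 and g(1) = 1 − Σzᵢ/Kᵢ = -0.478, so a root lies in (0, 1).
Newton iteration, ψ₂⁰ = 0.5:
  ψ₂ = 0.500: g = -0.1214, g' = -0.442 → ψ₂ = 0.226
  ψ₂ = 0.226: g = -0.0138, g' = -0.357 → ψ₂ = 0.187
Converged at ψ₂ = 0.187.
  1: x = 0.503, y = 0.794
  2: x = 0.167, y = 0.094
  3: x = 0.330, y = 0.112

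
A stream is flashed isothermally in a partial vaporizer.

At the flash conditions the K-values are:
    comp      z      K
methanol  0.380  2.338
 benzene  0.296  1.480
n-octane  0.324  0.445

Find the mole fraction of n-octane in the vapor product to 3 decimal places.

y_n-octane = 0.272

Let β = V/F and solve Σ zᵢ(Kᵢ−1)/(1+β(Kᵢ−1)) = 0.
g(0) = ΣzᵢKᵢ − 1 = 0.471 and g(1) = 1 − Σzᵢ/Kᵢ = -0.091, so a root lies in (0, 1).
Newton iteration, β⁰ = 0.47:
  β = 0.470: g = 0.1848, g' = -0.484 → β = 0.851
  β = 0.851: g = -0.0024, g' = -0.542 → β = 0.847
Converged at β = 0.847.
Compositions from xᵢ = zᵢ/(1+β(Kᵢ−1)), yᵢ = Kᵢxᵢ:
  methanol: x = 0.178, y = 0.416
  benzene: x = 0.210, y = 0.311
  n-octane: x = 0.611, y = 0.272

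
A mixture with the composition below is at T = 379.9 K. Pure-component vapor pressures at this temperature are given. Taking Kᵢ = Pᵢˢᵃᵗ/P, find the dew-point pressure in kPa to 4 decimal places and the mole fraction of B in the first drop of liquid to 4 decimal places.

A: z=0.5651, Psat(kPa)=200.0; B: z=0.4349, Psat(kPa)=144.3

At the dew point ψ → 1, so Σzᵢ/Kᵢ = 1 with Kᵢ = Pᵢˢᵃᵗ/P ⇒ 1/P = Σzᵢ/Pᵢˢᵃᵗ.
1/P = 0.5651/200.0 + 0.4349/144.3 = 0.0058394 ⇒ P = 171.2516 kPa
xᵢ = zᵢP/Pᵢˢᵃᵗ ⇒ x_B = 0.4349·171.2516/144.3 = 0.5161

Pdew = 171.2516 kPa, x_B = 0.5161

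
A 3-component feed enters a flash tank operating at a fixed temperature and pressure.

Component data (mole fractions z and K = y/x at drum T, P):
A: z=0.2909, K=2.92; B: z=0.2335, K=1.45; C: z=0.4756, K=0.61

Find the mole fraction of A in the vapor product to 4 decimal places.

Newton iteration, β⁰ = 0.36:
  β = 0.3600: g = 0.20490, g' = -0.5079 → β = 0.7635
  β = 0.7635: g = 0.04058, g' = -0.3492 → β = 0.8797
  β = 0.8797: g = 0.00064, g' = -0.3402 → β = 0.8815
Converged at β = 0.8815.
Compositions from xᵢ = zᵢ/(1+β(Kᵢ−1)), yᵢ = Kᵢxᵢ:
  A: x = 0.1080, y = 0.3155
  B: x = 0.1672, y = 0.2424
  C: x = 0.7248, y = 0.4421

y_A = 0.3155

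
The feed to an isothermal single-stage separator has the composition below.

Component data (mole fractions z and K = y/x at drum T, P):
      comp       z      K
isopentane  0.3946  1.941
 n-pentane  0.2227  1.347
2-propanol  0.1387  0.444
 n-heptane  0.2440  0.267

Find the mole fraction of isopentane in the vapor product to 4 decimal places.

Rachford–Rice: g(ψ) = Σ zᵢ(Kᵢ−1)/(1+ψ(Kᵢ−1)) = 0.
Check two-phase: ΣzᵢKᵢ = 1.1926 > 1 and Σzᵢ/Kᵢ = 1.5949 > 1, so g(0) = 0.1926 > 0 and g(1) = -0.5949 < 0.
Newton iteration, ψ⁰ = 0.55:
  ψ = 0.5500: g = -0.10117, g' = -0.6276 → ψ = 0.3888
  ψ = 0.3888: g = -0.00858, g' = -0.5343 → ψ = 0.3727
Converged at ψ = 0.3727.
Compositions from xᵢ = zᵢ/(1+ψ(Kᵢ−1)), yᵢ = Kᵢxᵢ:
  isopentane: x = 0.2921, y = 0.5671
  n-pentane: x = 0.1972, y = 0.2656
  2-propanol: x = 0.1749, y = 0.0777
  n-heptane: x = 0.3357, y = 0.0896

y_isopentane = 0.5671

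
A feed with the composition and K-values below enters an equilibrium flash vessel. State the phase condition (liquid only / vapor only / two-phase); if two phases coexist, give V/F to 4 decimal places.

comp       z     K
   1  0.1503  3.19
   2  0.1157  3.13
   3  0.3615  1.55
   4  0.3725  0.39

ΣzᵢKᵢ = 1.5472; Σzᵢ/Kᵢ = 1.2724.
Both exceed 1, so a two-phase solution exists.
Rachford–Rice: g(ψ) = Σ zᵢ(Kᵢ−1)/(1+ψ(Kᵢ−1)) = 0.
Newton iteration, ψ⁰ = 0.5:
  ψ = 0.5000: g = 0.10546, g' = -0.6416 → ψ = 0.6644
  ψ = 0.6644: g = -0.00033, g' = -0.6601 → ψ = 0.6639
Converged at ψ = 0.6639.

two-phase, V/F = 0.6639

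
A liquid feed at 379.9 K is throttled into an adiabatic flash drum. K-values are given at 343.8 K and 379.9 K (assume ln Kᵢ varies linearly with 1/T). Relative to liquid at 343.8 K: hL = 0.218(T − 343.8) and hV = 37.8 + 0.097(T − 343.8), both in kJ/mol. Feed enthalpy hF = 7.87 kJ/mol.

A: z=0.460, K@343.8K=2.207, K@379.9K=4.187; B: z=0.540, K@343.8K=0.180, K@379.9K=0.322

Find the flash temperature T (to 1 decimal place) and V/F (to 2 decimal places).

Adiabatic flash: solve Rachford–Rice at each trial T, then check hF = ψ·hV(T) + (1−ψ)·hL(T).
  T = 343.8 K: K = (2.207, 0.180), RR gives ψ = 0.114, H_out = 4.294 kJ/mol
  T = 379.9 K: K = (4.187, 0.322), RR gives ψ = 0.509, H_out = 24.888 kJ/mol
  T = 361.9 K: K = (3.092, 0.244), RR gives ψ = 0.351, H_out = 16.433 kJ/mol
  T = 352.9 K: K = (2.626, 0.211), RR gives ψ = 0.251, H_out = 11.185 kJ/mol
  T = 348.4 K: K = (2.412, 0.195), RR gives ψ = 0.189, H_out = 8.049 kJ/mol
  T = 346.1 K: K = (2.308, 0.187), RR gives ψ = 0.153, H_out = 6.254 kJ/mol
Linear interpolation between T = 346.1 (H_out = 6.254) and T = 348.4 (H_out = 8.049) on hF = 7.87 gives T ≈ 348.2 K, at which ψ = 0.19.

T = 348.2 K, V/F = 0.19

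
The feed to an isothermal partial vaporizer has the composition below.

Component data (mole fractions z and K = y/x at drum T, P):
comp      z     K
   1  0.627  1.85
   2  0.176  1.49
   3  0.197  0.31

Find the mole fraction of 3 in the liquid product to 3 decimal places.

Material balance + equilibrium reduce to Σ zᵢ(Kᵢ−1)/(1+ψ(Kᵢ−1)) = 0.
Check two-phase: ΣzᵢKᵢ = 1.483 > 1 and Σzᵢ/Kᵢ = 1.093 > 1, so g(0) = 0.483 > 0 and g(1) = -0.093 < 0.
Iterate (Newton) starting at ψ = 0.5:
  ψ = 0.500: g = 0.2357, g' = -0.469 → ψ = 1.000
  ψ = 1.000: g = -0.0925, g' = -1.127 → ψ = 0.918
  ψ = 0.918: g = -0.0119, g' = -0.861 → ψ = 0.904
Converged at ψ = 0.904.
Compositions from xᵢ = zᵢ/(1+ψ(Kᵢ−1)), yᵢ = Kᵢxᵢ:
  1: x = 0.355, y = 0.656
  2: x = 0.122, y = 0.182
  3: x = 0.523, y = 0.162

x_3 = 0.523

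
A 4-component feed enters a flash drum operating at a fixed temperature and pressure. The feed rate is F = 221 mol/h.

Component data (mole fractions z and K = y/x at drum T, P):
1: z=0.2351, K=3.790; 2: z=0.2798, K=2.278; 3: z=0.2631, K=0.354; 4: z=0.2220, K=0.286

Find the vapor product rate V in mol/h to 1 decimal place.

Rachford–Rice: g(V/F) = Σ zᵢ(Kᵢ−1)/(1+V/F(Kᵢ−1)) = 0.
Feasibility: ΣzᵢKᵢ = 1.6850, Σzᵢ/Kᵢ = 1.7043 — both > 1, two phases present.
Iterate (Newton) starting at V/F = 0.52:
  V/F = 0.5200: g = -0.02559, g' = -1.0049 → V/F = 0.4945
Converged at V/F = 0.4945.
Then V = V/F·F = 0.4945·221 = 109.3 mol/h and L = F − V = 111.7 mol/h.

V = 109.3 mol/h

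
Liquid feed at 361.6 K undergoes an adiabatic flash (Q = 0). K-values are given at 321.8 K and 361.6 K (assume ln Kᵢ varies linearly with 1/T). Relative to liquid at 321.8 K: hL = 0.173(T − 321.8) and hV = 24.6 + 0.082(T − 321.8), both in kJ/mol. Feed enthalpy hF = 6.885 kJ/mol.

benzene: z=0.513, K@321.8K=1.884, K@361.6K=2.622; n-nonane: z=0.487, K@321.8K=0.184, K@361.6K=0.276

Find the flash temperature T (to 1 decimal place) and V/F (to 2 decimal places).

Adiabatic flash: solve Rachford–Rice at each trial T, then check hF = ψ·hV(T) + (1−ψ)·hL(T).
  T = 321.8 K: K = (1.884, 0.184), RR gives ψ = 0.078, H_out = 1.913 kJ/mol
  T = 361.6 K: K = (2.622, 0.276), RR gives ψ = 0.408, H_out = 15.451 kJ/mol
  T = 341.7 K: K = (2.244, 0.228), RR gives ψ = 0.273, H_out = 9.666 kJ/mol
  T = 331.8 K: K = (2.062, 0.206), RR gives ψ = 0.187, H_out = 6.170 kJ/mol
  T = 336.8 K: K = (2.154, 0.217), RR gives ψ = 0.233, H_out = 8.005 kJ/mol
  T = 334.3 K: K = (2.108, 0.211), RR gives ψ = 0.211, H_out = 7.107 kJ/mol
  T = 333.1 K: K = (2.086, 0.208), RR gives ψ = 0.200, H_out = 6.663 kJ/mol
Linear interpolation between T = 333.1 (H_out = 6.663) and T = 334.3 (H_out = 7.107) on hF = 6.885 gives T ≈ 333.7 K, at which ψ = 0.21.

T = 333.7 K, V/F = 0.21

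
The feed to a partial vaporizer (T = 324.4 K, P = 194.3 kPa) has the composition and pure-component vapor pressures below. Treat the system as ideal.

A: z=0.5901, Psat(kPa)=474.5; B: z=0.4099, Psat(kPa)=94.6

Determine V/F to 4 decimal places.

V/F = 0.8658

Raoult's law: Kᵢ = Pᵢˢᵃᵗ/P = Pᵢˢᵃᵗ/194.3.
  K_A = 474.5/194.3 = 2.442100, K_B = 94.6/194.3 = 0.486876
Material balance + equilibrium reduce to Σ zᵢ(Kᵢ−1)/(1+V/F(Kᵢ−1)) = 0.
Check two-phase: ΣzᵢKᵢ = 1.6407 > 1 and Σzᵢ/Kᵢ = 1.0835 > 1, so g(0) = 0.6407 > 0 and g(1) = -0.0835 < 0.
Binary case is linear: z₁(K₁−1)(1+V/F(K₂−1)) + z₂(K₂−1)(1+V/F(K₁−1)) = 0
⇒ V/F = [z₁(K₁−1)+z₂(K₂−1)] / [−(K₁−1)(K₂−1)] = 0.64065/0.73998 = 0.8658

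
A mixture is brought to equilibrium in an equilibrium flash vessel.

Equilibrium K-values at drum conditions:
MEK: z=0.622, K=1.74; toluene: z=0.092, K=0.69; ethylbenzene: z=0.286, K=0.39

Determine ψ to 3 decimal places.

Material balance + equilibrium reduce to Σ zᵢ(Kᵢ−1)/(1+ψ(Kᵢ−1)) = 0.
Feasibility: ΣzᵢKᵢ = 1.257, Σzᵢ/Kᵢ = 1.224 — both > 1, two phases present.
Newton–Raphson from ψ = 0.5:
  ψ = 0.500: g = 0.0512, g' = -0.414 → ψ = 0.624
  ψ = 0.624: g = -0.0020, g' = -0.450 → ψ = 0.619
Converged at ψ = 0.619.

ψ = 0.619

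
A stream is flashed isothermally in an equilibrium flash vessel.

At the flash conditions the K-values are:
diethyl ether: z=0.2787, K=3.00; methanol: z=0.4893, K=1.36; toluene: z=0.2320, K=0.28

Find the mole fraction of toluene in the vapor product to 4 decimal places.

y_toluene = 0.1408

Iterate (Newton) starting at ψ = 0.5:
  ψ = 0.5000: g = 0.16698, g' = -0.6179 → ψ = 0.7702
  ψ = 0.7702: g = -0.01770, g' = -0.8178 → ψ = 0.7486
  ψ = 0.7486: g = -0.00037, g' = -0.7840 → ψ = 0.7481
Converged at ψ = 0.7481.
Compositions from xᵢ = zᵢ/(1+ψ(Kᵢ−1)), yᵢ = Kᵢxᵢ:
  diethyl ether: x = 0.1116, y = 0.3349
  methanol: x = 0.3855, y = 0.5243
  toluene: x = 0.5029, y = 0.1408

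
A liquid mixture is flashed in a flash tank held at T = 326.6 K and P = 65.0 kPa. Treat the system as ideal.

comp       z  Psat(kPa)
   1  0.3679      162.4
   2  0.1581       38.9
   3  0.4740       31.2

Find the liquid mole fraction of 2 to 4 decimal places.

Raoult's law: Kᵢ = Pᵢˢᵃᵗ/P = Pᵢˢᵃᵗ/65.0.
  K_1 = 162.4/65.0 = 2.498462, K_2 = 38.9/65.0 = 0.598462, K_3 = 31.2/65.0 = 0.480000
Material balance + equilibrium reduce to Σ zᵢ(Kᵢ−1)/(1+V/F(Kᵢ−1)) = 0.
g(0) = ΣzᵢKᵢ − 1 = 0.2413 and g(1) = 1 − Σzᵢ/Kᵢ = -0.3989, so a root lies in (0, 1).
Iterate (Newton) starting at V/F = 0.5:
  V/F = 0.5000: g = -0.09735, g' = -0.5439 → V/F = 0.3210
  V/F = 0.3210: g = 0.00348, g' = -0.5949 → V/F = 0.3269
Converged at V/F = 0.3269.
Compositions from xᵢ = zᵢ/(1+V/F(Kᵢ−1)), yᵢ = Kᵢxᵢ:
  1: x = 0.2469, y = 0.6170
  2: x = 0.1820, y = 0.1089
  3: x = 0.5711, y = 0.2741

x_2 = 0.1820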